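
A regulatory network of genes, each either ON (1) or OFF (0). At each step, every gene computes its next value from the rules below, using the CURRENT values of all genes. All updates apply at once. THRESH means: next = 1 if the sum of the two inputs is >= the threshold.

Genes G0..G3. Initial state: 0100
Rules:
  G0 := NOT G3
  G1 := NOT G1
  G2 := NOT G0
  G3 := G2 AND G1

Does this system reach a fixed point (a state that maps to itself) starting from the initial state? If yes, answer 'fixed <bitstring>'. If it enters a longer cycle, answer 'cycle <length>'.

Step 0: 0100
Step 1: G0=NOT G3=NOT 0=1 G1=NOT G1=NOT 1=0 G2=NOT G0=NOT 0=1 G3=G2&G1=0&1=0 -> 1010
Step 2: G0=NOT G3=NOT 0=1 G1=NOT G1=NOT 0=1 G2=NOT G0=NOT 1=0 G3=G2&G1=1&0=0 -> 1100
Step 3: G0=NOT G3=NOT 0=1 G1=NOT G1=NOT 1=0 G2=NOT G0=NOT 1=0 G3=G2&G1=0&1=0 -> 1000
Step 4: G0=NOT G3=NOT 0=1 G1=NOT G1=NOT 0=1 G2=NOT G0=NOT 1=0 G3=G2&G1=0&0=0 -> 1100
Cycle of length 2 starting at step 2 -> no fixed point

Answer: cycle 2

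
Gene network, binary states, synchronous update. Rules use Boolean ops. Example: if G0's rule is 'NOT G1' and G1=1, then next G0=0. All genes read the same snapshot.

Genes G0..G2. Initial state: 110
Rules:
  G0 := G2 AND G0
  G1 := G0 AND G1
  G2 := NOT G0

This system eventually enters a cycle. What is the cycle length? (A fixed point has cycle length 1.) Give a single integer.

Answer: 1

Derivation:
Step 0: 110
Step 1: G0=G2&G0=0&1=0 G1=G0&G1=1&1=1 G2=NOT G0=NOT 1=0 -> 010
Step 2: G0=G2&G0=0&0=0 G1=G0&G1=0&1=0 G2=NOT G0=NOT 0=1 -> 001
Step 3: G0=G2&G0=1&0=0 G1=G0&G1=0&0=0 G2=NOT G0=NOT 0=1 -> 001
State from step 3 equals state from step 2 -> cycle length 1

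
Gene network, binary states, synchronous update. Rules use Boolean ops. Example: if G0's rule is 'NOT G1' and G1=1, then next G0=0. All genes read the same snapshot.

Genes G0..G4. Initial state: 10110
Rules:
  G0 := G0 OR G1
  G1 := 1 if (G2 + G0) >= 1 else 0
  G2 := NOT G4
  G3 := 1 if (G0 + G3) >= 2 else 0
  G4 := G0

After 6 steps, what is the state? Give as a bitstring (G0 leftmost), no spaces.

Step 1: G0=G0|G1=1|0=1 G1=(1+1>=1)=1 G2=NOT G4=NOT 0=1 G3=(1+1>=2)=1 G4=G0=1 -> 11111
Step 2: G0=G0|G1=1|1=1 G1=(1+1>=1)=1 G2=NOT G4=NOT 1=0 G3=(1+1>=2)=1 G4=G0=1 -> 11011
Step 3: G0=G0|G1=1|1=1 G1=(0+1>=1)=1 G2=NOT G4=NOT 1=0 G3=(1+1>=2)=1 G4=G0=1 -> 11011
Step 4: G0=G0|G1=1|1=1 G1=(0+1>=1)=1 G2=NOT G4=NOT 1=0 G3=(1+1>=2)=1 G4=G0=1 -> 11011
Step 5: G0=G0|G1=1|1=1 G1=(0+1>=1)=1 G2=NOT G4=NOT 1=0 G3=(1+1>=2)=1 G4=G0=1 -> 11011
Step 6: G0=G0|G1=1|1=1 G1=(0+1>=1)=1 G2=NOT G4=NOT 1=0 G3=(1+1>=2)=1 G4=G0=1 -> 11011

11011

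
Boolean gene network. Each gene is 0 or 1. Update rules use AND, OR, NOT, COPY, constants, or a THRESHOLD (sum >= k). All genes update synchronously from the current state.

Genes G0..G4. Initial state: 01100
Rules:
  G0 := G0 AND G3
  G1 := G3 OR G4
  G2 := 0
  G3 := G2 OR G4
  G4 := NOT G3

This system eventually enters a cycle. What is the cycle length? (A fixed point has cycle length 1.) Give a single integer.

Step 0: 01100
Step 1: G0=G0&G3=0&0=0 G1=G3|G4=0|0=0 G2=0(const) G3=G2|G4=1|0=1 G4=NOT G3=NOT 0=1 -> 00011
Step 2: G0=G0&G3=0&1=0 G1=G3|G4=1|1=1 G2=0(const) G3=G2|G4=0|1=1 G4=NOT G3=NOT 1=0 -> 01010
Step 3: G0=G0&G3=0&1=0 G1=G3|G4=1|0=1 G2=0(const) G3=G2|G4=0|0=0 G4=NOT G3=NOT 1=0 -> 01000
Step 4: G0=G0&G3=0&0=0 G1=G3|G4=0|0=0 G2=0(const) G3=G2|G4=0|0=0 G4=NOT G3=NOT 0=1 -> 00001
Step 5: G0=G0&G3=0&0=0 G1=G3|G4=0|1=1 G2=0(const) G3=G2|G4=0|1=1 G4=NOT G3=NOT 0=1 -> 01011
Step 6: G0=G0&G3=0&1=0 G1=G3|G4=1|1=1 G2=0(const) G3=G2|G4=0|1=1 G4=NOT G3=NOT 1=0 -> 01010
State from step 6 equals state from step 2 -> cycle length 4

Answer: 4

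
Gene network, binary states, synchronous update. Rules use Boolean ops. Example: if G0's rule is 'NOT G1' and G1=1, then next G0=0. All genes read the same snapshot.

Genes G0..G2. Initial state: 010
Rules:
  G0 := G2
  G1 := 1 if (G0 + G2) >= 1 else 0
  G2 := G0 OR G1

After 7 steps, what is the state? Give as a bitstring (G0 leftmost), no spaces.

Step 1: G0=G2=0 G1=(0+0>=1)=0 G2=G0|G1=0|1=1 -> 001
Step 2: G0=G2=1 G1=(0+1>=1)=1 G2=G0|G1=0|0=0 -> 110
Step 3: G0=G2=0 G1=(1+0>=1)=1 G2=G0|G1=1|1=1 -> 011
Step 4: G0=G2=1 G1=(0+1>=1)=1 G2=G0|G1=0|1=1 -> 111
Step 5: G0=G2=1 G1=(1+1>=1)=1 G2=G0|G1=1|1=1 -> 111
Step 6: G0=G2=1 G1=(1+1>=1)=1 G2=G0|G1=1|1=1 -> 111
Step 7: G0=G2=1 G1=(1+1>=1)=1 G2=G0|G1=1|1=1 -> 111

111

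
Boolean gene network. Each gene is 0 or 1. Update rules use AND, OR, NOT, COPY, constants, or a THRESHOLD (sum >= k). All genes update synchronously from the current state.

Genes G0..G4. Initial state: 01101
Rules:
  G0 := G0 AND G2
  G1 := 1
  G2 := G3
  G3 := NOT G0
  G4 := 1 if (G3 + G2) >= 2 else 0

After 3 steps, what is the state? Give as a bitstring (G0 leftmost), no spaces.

Step 1: G0=G0&G2=0&1=0 G1=1(const) G2=G3=0 G3=NOT G0=NOT 0=1 G4=(0+1>=2)=0 -> 01010
Step 2: G0=G0&G2=0&0=0 G1=1(const) G2=G3=1 G3=NOT G0=NOT 0=1 G4=(1+0>=2)=0 -> 01110
Step 3: G0=G0&G2=0&1=0 G1=1(const) G2=G3=1 G3=NOT G0=NOT 0=1 G4=(1+1>=2)=1 -> 01111

01111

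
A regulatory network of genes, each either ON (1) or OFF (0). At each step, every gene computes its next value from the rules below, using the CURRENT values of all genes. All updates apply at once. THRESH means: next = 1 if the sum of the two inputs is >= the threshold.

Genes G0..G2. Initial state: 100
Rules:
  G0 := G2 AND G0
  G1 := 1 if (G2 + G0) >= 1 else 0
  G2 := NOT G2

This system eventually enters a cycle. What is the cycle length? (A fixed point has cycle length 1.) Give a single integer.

Step 0: 100
Step 1: G0=G2&G0=0&1=0 G1=(0+1>=1)=1 G2=NOT G2=NOT 0=1 -> 011
Step 2: G0=G2&G0=1&0=0 G1=(1+0>=1)=1 G2=NOT G2=NOT 1=0 -> 010
Step 3: G0=G2&G0=0&0=0 G1=(0+0>=1)=0 G2=NOT G2=NOT 0=1 -> 001
Step 4: G0=G2&G0=1&0=0 G1=(1+0>=1)=1 G2=NOT G2=NOT 1=0 -> 010
State from step 4 equals state from step 2 -> cycle length 2

Answer: 2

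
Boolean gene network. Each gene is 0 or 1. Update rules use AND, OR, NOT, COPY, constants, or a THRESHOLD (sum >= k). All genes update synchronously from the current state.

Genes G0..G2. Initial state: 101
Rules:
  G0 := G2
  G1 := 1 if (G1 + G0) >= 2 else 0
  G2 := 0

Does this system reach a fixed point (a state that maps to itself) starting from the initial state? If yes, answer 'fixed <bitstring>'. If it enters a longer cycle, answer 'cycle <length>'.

Step 0: 101
Step 1: G0=G2=1 G1=(0+1>=2)=0 G2=0(const) -> 100
Step 2: G0=G2=0 G1=(0+1>=2)=0 G2=0(const) -> 000
Step 3: G0=G2=0 G1=(0+0>=2)=0 G2=0(const) -> 000
Fixed point reached at step 2: 000

Answer: fixed 000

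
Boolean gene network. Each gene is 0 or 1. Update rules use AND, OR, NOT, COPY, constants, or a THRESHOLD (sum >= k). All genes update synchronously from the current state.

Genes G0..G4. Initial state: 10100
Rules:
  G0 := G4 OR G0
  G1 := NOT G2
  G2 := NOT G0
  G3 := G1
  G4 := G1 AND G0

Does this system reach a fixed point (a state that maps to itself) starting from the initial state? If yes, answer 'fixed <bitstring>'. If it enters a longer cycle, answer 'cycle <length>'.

Answer: fixed 11011

Derivation:
Step 0: 10100
Step 1: G0=G4|G0=0|1=1 G1=NOT G2=NOT 1=0 G2=NOT G0=NOT 1=0 G3=G1=0 G4=G1&G0=0&1=0 -> 10000
Step 2: G0=G4|G0=0|1=1 G1=NOT G2=NOT 0=1 G2=NOT G0=NOT 1=0 G3=G1=0 G4=G1&G0=0&1=0 -> 11000
Step 3: G0=G4|G0=0|1=1 G1=NOT G2=NOT 0=1 G2=NOT G0=NOT 1=0 G3=G1=1 G4=G1&G0=1&1=1 -> 11011
Step 4: G0=G4|G0=1|1=1 G1=NOT G2=NOT 0=1 G2=NOT G0=NOT 1=0 G3=G1=1 G4=G1&G0=1&1=1 -> 11011
Fixed point reached at step 3: 11011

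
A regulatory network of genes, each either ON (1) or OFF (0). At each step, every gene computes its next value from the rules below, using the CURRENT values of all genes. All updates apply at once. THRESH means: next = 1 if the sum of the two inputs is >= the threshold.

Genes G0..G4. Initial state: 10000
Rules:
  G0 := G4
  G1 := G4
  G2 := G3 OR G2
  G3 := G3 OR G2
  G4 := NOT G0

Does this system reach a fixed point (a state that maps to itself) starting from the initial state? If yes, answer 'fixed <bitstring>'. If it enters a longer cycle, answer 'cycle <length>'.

Step 0: 10000
Step 1: G0=G4=0 G1=G4=0 G2=G3|G2=0|0=0 G3=G3|G2=0|0=0 G4=NOT G0=NOT 1=0 -> 00000
Step 2: G0=G4=0 G1=G4=0 G2=G3|G2=0|0=0 G3=G3|G2=0|0=0 G4=NOT G0=NOT 0=1 -> 00001
Step 3: G0=G4=1 G1=G4=1 G2=G3|G2=0|0=0 G3=G3|G2=0|0=0 G4=NOT G0=NOT 0=1 -> 11001
Step 4: G0=G4=1 G1=G4=1 G2=G3|G2=0|0=0 G3=G3|G2=0|0=0 G4=NOT G0=NOT 1=0 -> 11000
Step 5: G0=G4=0 G1=G4=0 G2=G3|G2=0|0=0 G3=G3|G2=0|0=0 G4=NOT G0=NOT 1=0 -> 00000
Cycle of length 4 starting at step 1 -> no fixed point

Answer: cycle 4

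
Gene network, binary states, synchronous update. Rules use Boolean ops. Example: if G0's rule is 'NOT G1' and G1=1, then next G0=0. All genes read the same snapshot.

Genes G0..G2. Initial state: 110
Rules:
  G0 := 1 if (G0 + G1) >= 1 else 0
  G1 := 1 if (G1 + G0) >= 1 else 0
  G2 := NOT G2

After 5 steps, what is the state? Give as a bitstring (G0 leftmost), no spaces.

Step 1: G0=(1+1>=1)=1 G1=(1+1>=1)=1 G2=NOT G2=NOT 0=1 -> 111
Step 2: G0=(1+1>=1)=1 G1=(1+1>=1)=1 G2=NOT G2=NOT 1=0 -> 110
Step 3: G0=(1+1>=1)=1 G1=(1+1>=1)=1 G2=NOT G2=NOT 0=1 -> 111
Step 4: G0=(1+1>=1)=1 G1=(1+1>=1)=1 G2=NOT G2=NOT 1=0 -> 110
Step 5: G0=(1+1>=1)=1 G1=(1+1>=1)=1 G2=NOT G2=NOT 0=1 -> 111

111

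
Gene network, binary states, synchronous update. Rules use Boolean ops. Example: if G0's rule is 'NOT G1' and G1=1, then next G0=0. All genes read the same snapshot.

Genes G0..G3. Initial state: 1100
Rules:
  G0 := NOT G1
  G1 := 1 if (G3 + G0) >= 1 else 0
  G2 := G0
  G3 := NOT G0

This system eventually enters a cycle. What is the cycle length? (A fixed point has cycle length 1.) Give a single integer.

Step 0: 1100
Step 1: G0=NOT G1=NOT 1=0 G1=(0+1>=1)=1 G2=G0=1 G3=NOT G0=NOT 1=0 -> 0110
Step 2: G0=NOT G1=NOT 1=0 G1=(0+0>=1)=0 G2=G0=0 G3=NOT G0=NOT 0=1 -> 0001
Step 3: G0=NOT G1=NOT 0=1 G1=(1+0>=1)=1 G2=G0=0 G3=NOT G0=NOT 0=1 -> 1101
Step 4: G0=NOT G1=NOT 1=0 G1=(1+1>=1)=1 G2=G0=1 G3=NOT G0=NOT 1=0 -> 0110
State from step 4 equals state from step 1 -> cycle length 3

Answer: 3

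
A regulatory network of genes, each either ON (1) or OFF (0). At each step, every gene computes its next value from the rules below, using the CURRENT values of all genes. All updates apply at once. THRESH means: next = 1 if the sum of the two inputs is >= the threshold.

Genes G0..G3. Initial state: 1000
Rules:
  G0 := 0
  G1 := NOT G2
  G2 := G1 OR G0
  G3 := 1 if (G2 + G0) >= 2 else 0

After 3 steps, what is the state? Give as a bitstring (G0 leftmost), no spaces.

Step 1: G0=0(const) G1=NOT G2=NOT 0=1 G2=G1|G0=0|1=1 G3=(0+1>=2)=0 -> 0110
Step 2: G0=0(const) G1=NOT G2=NOT 1=0 G2=G1|G0=1|0=1 G3=(1+0>=2)=0 -> 0010
Step 3: G0=0(const) G1=NOT G2=NOT 1=0 G2=G1|G0=0|0=0 G3=(1+0>=2)=0 -> 0000

0000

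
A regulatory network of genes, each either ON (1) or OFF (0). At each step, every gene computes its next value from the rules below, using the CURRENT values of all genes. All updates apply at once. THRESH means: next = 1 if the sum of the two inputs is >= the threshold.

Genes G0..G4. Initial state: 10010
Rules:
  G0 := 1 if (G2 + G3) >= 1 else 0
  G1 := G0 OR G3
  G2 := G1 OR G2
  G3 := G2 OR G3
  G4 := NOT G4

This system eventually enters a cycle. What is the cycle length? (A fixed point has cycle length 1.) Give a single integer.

Step 0: 10010
Step 1: G0=(0+1>=1)=1 G1=G0|G3=1|1=1 G2=G1|G2=0|0=0 G3=G2|G3=0|1=1 G4=NOT G4=NOT 0=1 -> 11011
Step 2: G0=(0+1>=1)=1 G1=G0|G3=1|1=1 G2=G1|G2=1|0=1 G3=G2|G3=0|1=1 G4=NOT G4=NOT 1=0 -> 11110
Step 3: G0=(1+1>=1)=1 G1=G0|G3=1|1=1 G2=G1|G2=1|1=1 G3=G2|G3=1|1=1 G4=NOT G4=NOT 0=1 -> 11111
Step 4: G0=(1+1>=1)=1 G1=G0|G3=1|1=1 G2=G1|G2=1|1=1 G3=G2|G3=1|1=1 G4=NOT G4=NOT 1=0 -> 11110
State from step 4 equals state from step 2 -> cycle length 2

Answer: 2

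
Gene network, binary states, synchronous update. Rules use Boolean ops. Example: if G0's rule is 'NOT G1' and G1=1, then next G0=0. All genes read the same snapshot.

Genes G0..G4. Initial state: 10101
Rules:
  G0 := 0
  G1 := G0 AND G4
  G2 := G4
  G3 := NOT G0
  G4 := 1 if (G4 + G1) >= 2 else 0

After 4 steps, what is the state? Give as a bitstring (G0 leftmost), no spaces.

Step 1: G0=0(const) G1=G0&G4=1&1=1 G2=G4=1 G3=NOT G0=NOT 1=0 G4=(1+0>=2)=0 -> 01100
Step 2: G0=0(const) G1=G0&G4=0&0=0 G2=G4=0 G3=NOT G0=NOT 0=1 G4=(0+1>=2)=0 -> 00010
Step 3: G0=0(const) G1=G0&G4=0&0=0 G2=G4=0 G3=NOT G0=NOT 0=1 G4=(0+0>=2)=0 -> 00010
Step 4: G0=0(const) G1=G0&G4=0&0=0 G2=G4=0 G3=NOT G0=NOT 0=1 G4=(0+0>=2)=0 -> 00010

00010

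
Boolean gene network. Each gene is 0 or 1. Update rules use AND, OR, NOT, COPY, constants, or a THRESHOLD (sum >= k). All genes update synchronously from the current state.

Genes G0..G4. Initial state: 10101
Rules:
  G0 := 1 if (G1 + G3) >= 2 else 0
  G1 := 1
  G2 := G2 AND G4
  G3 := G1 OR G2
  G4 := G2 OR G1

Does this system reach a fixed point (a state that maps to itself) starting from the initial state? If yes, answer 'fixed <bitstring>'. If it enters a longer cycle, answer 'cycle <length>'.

Answer: fixed 11111

Derivation:
Step 0: 10101
Step 1: G0=(0+0>=2)=0 G1=1(const) G2=G2&G4=1&1=1 G3=G1|G2=0|1=1 G4=G2|G1=1|0=1 -> 01111
Step 2: G0=(1+1>=2)=1 G1=1(const) G2=G2&G4=1&1=1 G3=G1|G2=1|1=1 G4=G2|G1=1|1=1 -> 11111
Step 3: G0=(1+1>=2)=1 G1=1(const) G2=G2&G4=1&1=1 G3=G1|G2=1|1=1 G4=G2|G1=1|1=1 -> 11111
Fixed point reached at step 2: 11111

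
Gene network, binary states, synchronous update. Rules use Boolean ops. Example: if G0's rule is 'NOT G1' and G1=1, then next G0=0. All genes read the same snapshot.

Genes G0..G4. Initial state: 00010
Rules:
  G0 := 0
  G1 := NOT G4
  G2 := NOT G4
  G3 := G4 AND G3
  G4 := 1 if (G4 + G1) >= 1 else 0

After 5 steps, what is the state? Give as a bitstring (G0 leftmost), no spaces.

Step 1: G0=0(const) G1=NOT G4=NOT 0=1 G2=NOT G4=NOT 0=1 G3=G4&G3=0&1=0 G4=(0+0>=1)=0 -> 01100
Step 2: G0=0(const) G1=NOT G4=NOT 0=1 G2=NOT G4=NOT 0=1 G3=G4&G3=0&0=0 G4=(0+1>=1)=1 -> 01101
Step 3: G0=0(const) G1=NOT G4=NOT 1=0 G2=NOT G4=NOT 1=0 G3=G4&G3=1&0=0 G4=(1+1>=1)=1 -> 00001
Step 4: G0=0(const) G1=NOT G4=NOT 1=0 G2=NOT G4=NOT 1=0 G3=G4&G3=1&0=0 G4=(1+0>=1)=1 -> 00001
Step 5: G0=0(const) G1=NOT G4=NOT 1=0 G2=NOT G4=NOT 1=0 G3=G4&G3=1&0=0 G4=(1+0>=1)=1 -> 00001

00001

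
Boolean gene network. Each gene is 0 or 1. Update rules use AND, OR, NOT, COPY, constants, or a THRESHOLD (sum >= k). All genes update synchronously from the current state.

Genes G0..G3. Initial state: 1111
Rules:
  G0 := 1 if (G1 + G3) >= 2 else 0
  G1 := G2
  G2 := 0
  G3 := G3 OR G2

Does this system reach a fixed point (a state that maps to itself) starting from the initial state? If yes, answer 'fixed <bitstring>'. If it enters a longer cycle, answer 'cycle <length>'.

Step 0: 1111
Step 1: G0=(1+1>=2)=1 G1=G2=1 G2=0(const) G3=G3|G2=1|1=1 -> 1101
Step 2: G0=(1+1>=2)=1 G1=G2=0 G2=0(const) G3=G3|G2=1|0=1 -> 1001
Step 3: G0=(0+1>=2)=0 G1=G2=0 G2=0(const) G3=G3|G2=1|0=1 -> 0001
Step 4: G0=(0+1>=2)=0 G1=G2=0 G2=0(const) G3=G3|G2=1|0=1 -> 0001
Fixed point reached at step 3: 0001

Answer: fixed 0001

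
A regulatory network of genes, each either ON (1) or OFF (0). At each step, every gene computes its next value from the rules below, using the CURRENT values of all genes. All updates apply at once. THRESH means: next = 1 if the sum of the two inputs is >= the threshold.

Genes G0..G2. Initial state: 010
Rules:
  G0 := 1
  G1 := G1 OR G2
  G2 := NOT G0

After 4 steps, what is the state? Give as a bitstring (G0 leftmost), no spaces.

Step 1: G0=1(const) G1=G1|G2=1|0=1 G2=NOT G0=NOT 0=1 -> 111
Step 2: G0=1(const) G1=G1|G2=1|1=1 G2=NOT G0=NOT 1=0 -> 110
Step 3: G0=1(const) G1=G1|G2=1|0=1 G2=NOT G0=NOT 1=0 -> 110
Step 4: G0=1(const) G1=G1|G2=1|0=1 G2=NOT G0=NOT 1=0 -> 110

110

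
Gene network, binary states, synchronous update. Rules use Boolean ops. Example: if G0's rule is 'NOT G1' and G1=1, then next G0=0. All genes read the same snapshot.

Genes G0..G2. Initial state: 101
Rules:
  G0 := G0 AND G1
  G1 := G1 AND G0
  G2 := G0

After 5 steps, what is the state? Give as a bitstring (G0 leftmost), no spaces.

Step 1: G0=G0&G1=1&0=0 G1=G1&G0=0&1=0 G2=G0=1 -> 001
Step 2: G0=G0&G1=0&0=0 G1=G1&G0=0&0=0 G2=G0=0 -> 000
Step 3: G0=G0&G1=0&0=0 G1=G1&G0=0&0=0 G2=G0=0 -> 000
Step 4: G0=G0&G1=0&0=0 G1=G1&G0=0&0=0 G2=G0=0 -> 000
Step 5: G0=G0&G1=0&0=0 G1=G1&G0=0&0=0 G2=G0=0 -> 000

000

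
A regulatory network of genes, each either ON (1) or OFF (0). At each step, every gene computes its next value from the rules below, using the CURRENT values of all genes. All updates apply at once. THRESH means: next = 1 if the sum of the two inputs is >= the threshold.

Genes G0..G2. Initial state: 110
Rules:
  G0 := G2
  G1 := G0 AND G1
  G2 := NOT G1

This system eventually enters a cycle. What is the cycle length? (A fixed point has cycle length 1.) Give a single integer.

Answer: 1

Derivation:
Step 0: 110
Step 1: G0=G2=0 G1=G0&G1=1&1=1 G2=NOT G1=NOT 1=0 -> 010
Step 2: G0=G2=0 G1=G0&G1=0&1=0 G2=NOT G1=NOT 1=0 -> 000
Step 3: G0=G2=0 G1=G0&G1=0&0=0 G2=NOT G1=NOT 0=1 -> 001
Step 4: G0=G2=1 G1=G0&G1=0&0=0 G2=NOT G1=NOT 0=1 -> 101
Step 5: G0=G2=1 G1=G0&G1=1&0=0 G2=NOT G1=NOT 0=1 -> 101
State from step 5 equals state from step 4 -> cycle length 1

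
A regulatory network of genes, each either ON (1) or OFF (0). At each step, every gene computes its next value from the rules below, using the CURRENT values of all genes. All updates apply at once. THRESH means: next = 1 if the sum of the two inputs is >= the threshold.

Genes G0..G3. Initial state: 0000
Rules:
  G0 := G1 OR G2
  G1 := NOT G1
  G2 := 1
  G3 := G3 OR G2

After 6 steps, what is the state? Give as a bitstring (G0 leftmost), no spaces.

Step 1: G0=G1|G2=0|0=0 G1=NOT G1=NOT 0=1 G2=1(const) G3=G3|G2=0|0=0 -> 0110
Step 2: G0=G1|G2=1|1=1 G1=NOT G1=NOT 1=0 G2=1(const) G3=G3|G2=0|1=1 -> 1011
Step 3: G0=G1|G2=0|1=1 G1=NOT G1=NOT 0=1 G2=1(const) G3=G3|G2=1|1=1 -> 1111
Step 4: G0=G1|G2=1|1=1 G1=NOT G1=NOT 1=0 G2=1(const) G3=G3|G2=1|1=1 -> 1011
Step 5: G0=G1|G2=0|1=1 G1=NOT G1=NOT 0=1 G2=1(const) G3=G3|G2=1|1=1 -> 1111
Step 6: G0=G1|G2=1|1=1 G1=NOT G1=NOT 1=0 G2=1(const) G3=G3|G2=1|1=1 -> 1011

1011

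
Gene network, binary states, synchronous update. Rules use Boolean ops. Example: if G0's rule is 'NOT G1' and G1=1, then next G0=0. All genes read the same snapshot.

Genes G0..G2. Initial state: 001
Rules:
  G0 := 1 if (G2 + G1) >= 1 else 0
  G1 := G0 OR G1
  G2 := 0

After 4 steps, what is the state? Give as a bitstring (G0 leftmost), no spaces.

Step 1: G0=(1+0>=1)=1 G1=G0|G1=0|0=0 G2=0(const) -> 100
Step 2: G0=(0+0>=1)=0 G1=G0|G1=1|0=1 G2=0(const) -> 010
Step 3: G0=(0+1>=1)=1 G1=G0|G1=0|1=1 G2=0(const) -> 110
Step 4: G0=(0+1>=1)=1 G1=G0|G1=1|1=1 G2=0(const) -> 110

110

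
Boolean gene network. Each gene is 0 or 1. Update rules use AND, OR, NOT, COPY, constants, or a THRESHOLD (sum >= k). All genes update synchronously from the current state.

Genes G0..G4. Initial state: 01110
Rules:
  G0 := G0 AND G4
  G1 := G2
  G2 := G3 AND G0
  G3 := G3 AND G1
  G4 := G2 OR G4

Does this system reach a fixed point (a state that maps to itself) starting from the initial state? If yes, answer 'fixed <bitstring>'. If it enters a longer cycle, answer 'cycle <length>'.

Answer: fixed 00001

Derivation:
Step 0: 01110
Step 1: G0=G0&G4=0&0=0 G1=G2=1 G2=G3&G0=1&0=0 G3=G3&G1=1&1=1 G4=G2|G4=1|0=1 -> 01011
Step 2: G0=G0&G4=0&1=0 G1=G2=0 G2=G3&G0=1&0=0 G3=G3&G1=1&1=1 G4=G2|G4=0|1=1 -> 00011
Step 3: G0=G0&G4=0&1=0 G1=G2=0 G2=G3&G0=1&0=0 G3=G3&G1=1&0=0 G4=G2|G4=0|1=1 -> 00001
Step 4: G0=G0&G4=0&1=0 G1=G2=0 G2=G3&G0=0&0=0 G3=G3&G1=0&0=0 G4=G2|G4=0|1=1 -> 00001
Fixed point reached at step 3: 00001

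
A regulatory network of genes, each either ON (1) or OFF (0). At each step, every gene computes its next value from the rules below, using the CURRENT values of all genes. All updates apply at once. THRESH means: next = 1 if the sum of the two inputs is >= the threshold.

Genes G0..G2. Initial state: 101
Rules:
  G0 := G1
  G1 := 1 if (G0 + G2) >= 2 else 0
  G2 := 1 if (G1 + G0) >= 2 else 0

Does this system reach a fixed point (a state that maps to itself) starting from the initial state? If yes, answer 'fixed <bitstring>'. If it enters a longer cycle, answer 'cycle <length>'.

Answer: fixed 000

Derivation:
Step 0: 101
Step 1: G0=G1=0 G1=(1+1>=2)=1 G2=(0+1>=2)=0 -> 010
Step 2: G0=G1=1 G1=(0+0>=2)=0 G2=(1+0>=2)=0 -> 100
Step 3: G0=G1=0 G1=(1+0>=2)=0 G2=(0+1>=2)=0 -> 000
Step 4: G0=G1=0 G1=(0+0>=2)=0 G2=(0+0>=2)=0 -> 000
Fixed point reached at step 3: 000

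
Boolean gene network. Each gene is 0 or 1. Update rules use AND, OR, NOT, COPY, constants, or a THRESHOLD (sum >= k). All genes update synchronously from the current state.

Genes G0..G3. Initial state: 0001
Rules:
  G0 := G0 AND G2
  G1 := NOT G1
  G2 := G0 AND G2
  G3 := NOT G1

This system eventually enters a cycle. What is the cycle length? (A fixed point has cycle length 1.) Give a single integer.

Step 0: 0001
Step 1: G0=G0&G2=0&0=0 G1=NOT G1=NOT 0=1 G2=G0&G2=0&0=0 G3=NOT G1=NOT 0=1 -> 0101
Step 2: G0=G0&G2=0&0=0 G1=NOT G1=NOT 1=0 G2=G0&G2=0&0=0 G3=NOT G1=NOT 1=0 -> 0000
Step 3: G0=G0&G2=0&0=0 G1=NOT G1=NOT 0=1 G2=G0&G2=0&0=0 G3=NOT G1=NOT 0=1 -> 0101
State from step 3 equals state from step 1 -> cycle length 2

Answer: 2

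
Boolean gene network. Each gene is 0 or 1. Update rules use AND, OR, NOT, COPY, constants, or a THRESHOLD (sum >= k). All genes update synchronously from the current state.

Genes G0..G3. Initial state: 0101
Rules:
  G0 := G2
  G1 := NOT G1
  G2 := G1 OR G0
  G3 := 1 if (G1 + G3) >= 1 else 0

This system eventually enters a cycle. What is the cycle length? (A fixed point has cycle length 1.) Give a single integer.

Step 0: 0101
Step 1: G0=G2=0 G1=NOT G1=NOT 1=0 G2=G1|G0=1|0=1 G3=(1+1>=1)=1 -> 0011
Step 2: G0=G2=1 G1=NOT G1=NOT 0=1 G2=G1|G0=0|0=0 G3=(0+1>=1)=1 -> 1101
Step 3: G0=G2=0 G1=NOT G1=NOT 1=0 G2=G1|G0=1|1=1 G3=(1+1>=1)=1 -> 0011
State from step 3 equals state from step 1 -> cycle length 2

Answer: 2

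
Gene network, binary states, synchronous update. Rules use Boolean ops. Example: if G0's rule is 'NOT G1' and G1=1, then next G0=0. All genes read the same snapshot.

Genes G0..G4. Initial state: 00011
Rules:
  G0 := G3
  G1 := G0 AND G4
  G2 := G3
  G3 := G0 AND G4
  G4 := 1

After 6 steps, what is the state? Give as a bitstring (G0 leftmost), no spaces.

Step 1: G0=G3=1 G1=G0&G4=0&1=0 G2=G3=1 G3=G0&G4=0&1=0 G4=1(const) -> 10101
Step 2: G0=G3=0 G1=G0&G4=1&1=1 G2=G3=0 G3=G0&G4=1&1=1 G4=1(const) -> 01011
Step 3: G0=G3=1 G1=G0&G4=0&1=0 G2=G3=1 G3=G0&G4=0&1=0 G4=1(const) -> 10101
Step 4: G0=G3=0 G1=G0&G4=1&1=1 G2=G3=0 G3=G0&G4=1&1=1 G4=1(const) -> 01011
Step 5: G0=G3=1 G1=G0&G4=0&1=0 G2=G3=1 G3=G0&G4=0&1=0 G4=1(const) -> 10101
Step 6: G0=G3=0 G1=G0&G4=1&1=1 G2=G3=0 G3=G0&G4=1&1=1 G4=1(const) -> 01011

01011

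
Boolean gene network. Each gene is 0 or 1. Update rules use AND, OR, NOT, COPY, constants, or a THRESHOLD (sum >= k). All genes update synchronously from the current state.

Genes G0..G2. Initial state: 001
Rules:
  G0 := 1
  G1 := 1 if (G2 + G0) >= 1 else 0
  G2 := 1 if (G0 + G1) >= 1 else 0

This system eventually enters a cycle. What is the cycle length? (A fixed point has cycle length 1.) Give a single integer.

Answer: 1

Derivation:
Step 0: 001
Step 1: G0=1(const) G1=(1+0>=1)=1 G2=(0+0>=1)=0 -> 110
Step 2: G0=1(const) G1=(0+1>=1)=1 G2=(1+1>=1)=1 -> 111
Step 3: G0=1(const) G1=(1+1>=1)=1 G2=(1+1>=1)=1 -> 111
State from step 3 equals state from step 2 -> cycle length 1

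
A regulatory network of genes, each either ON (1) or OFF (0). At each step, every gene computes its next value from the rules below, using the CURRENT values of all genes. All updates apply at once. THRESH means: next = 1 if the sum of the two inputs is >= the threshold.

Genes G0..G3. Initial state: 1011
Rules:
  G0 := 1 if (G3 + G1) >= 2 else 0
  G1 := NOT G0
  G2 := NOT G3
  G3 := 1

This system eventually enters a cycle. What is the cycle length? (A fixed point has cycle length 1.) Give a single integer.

Step 0: 1011
Step 1: G0=(1+0>=2)=0 G1=NOT G0=NOT 1=0 G2=NOT G3=NOT 1=0 G3=1(const) -> 0001
Step 2: G0=(1+0>=2)=0 G1=NOT G0=NOT 0=1 G2=NOT G3=NOT 1=0 G3=1(const) -> 0101
Step 3: G0=(1+1>=2)=1 G1=NOT G0=NOT 0=1 G2=NOT G3=NOT 1=0 G3=1(const) -> 1101
Step 4: G0=(1+1>=2)=1 G1=NOT G0=NOT 1=0 G2=NOT G3=NOT 1=0 G3=1(const) -> 1001
Step 5: G0=(1+0>=2)=0 G1=NOT G0=NOT 1=0 G2=NOT G3=NOT 1=0 G3=1(const) -> 0001
State from step 5 equals state from step 1 -> cycle length 4

Answer: 4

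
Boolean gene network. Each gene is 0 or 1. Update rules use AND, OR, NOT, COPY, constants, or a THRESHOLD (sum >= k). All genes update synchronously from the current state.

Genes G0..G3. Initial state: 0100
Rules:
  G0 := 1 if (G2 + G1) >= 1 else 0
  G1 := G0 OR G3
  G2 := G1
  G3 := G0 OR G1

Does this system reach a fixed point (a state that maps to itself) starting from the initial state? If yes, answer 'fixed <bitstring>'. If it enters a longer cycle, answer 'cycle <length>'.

Step 0: 0100
Step 1: G0=(0+1>=1)=1 G1=G0|G3=0|0=0 G2=G1=1 G3=G0|G1=0|1=1 -> 1011
Step 2: G0=(1+0>=1)=1 G1=G0|G3=1|1=1 G2=G1=0 G3=G0|G1=1|0=1 -> 1101
Step 3: G0=(0+1>=1)=1 G1=G0|G3=1|1=1 G2=G1=1 G3=G0|G1=1|1=1 -> 1111
Step 4: G0=(1+1>=1)=1 G1=G0|G3=1|1=1 G2=G1=1 G3=G0|G1=1|1=1 -> 1111
Fixed point reached at step 3: 1111

Answer: fixed 1111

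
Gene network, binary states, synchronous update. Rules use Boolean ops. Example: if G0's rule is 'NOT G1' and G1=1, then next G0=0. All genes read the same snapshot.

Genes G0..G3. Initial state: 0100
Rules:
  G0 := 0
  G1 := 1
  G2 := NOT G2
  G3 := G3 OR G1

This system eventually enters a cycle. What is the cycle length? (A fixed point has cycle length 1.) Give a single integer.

Answer: 2

Derivation:
Step 0: 0100
Step 1: G0=0(const) G1=1(const) G2=NOT G2=NOT 0=1 G3=G3|G1=0|1=1 -> 0111
Step 2: G0=0(const) G1=1(const) G2=NOT G2=NOT 1=0 G3=G3|G1=1|1=1 -> 0101
Step 3: G0=0(const) G1=1(const) G2=NOT G2=NOT 0=1 G3=G3|G1=1|1=1 -> 0111
State from step 3 equals state from step 1 -> cycle length 2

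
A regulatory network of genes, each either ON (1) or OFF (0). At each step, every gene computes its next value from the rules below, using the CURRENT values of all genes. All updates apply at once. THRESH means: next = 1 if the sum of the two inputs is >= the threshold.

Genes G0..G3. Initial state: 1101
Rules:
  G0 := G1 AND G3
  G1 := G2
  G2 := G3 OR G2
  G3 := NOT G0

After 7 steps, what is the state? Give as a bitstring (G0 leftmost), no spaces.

Step 1: G0=G1&G3=1&1=1 G1=G2=0 G2=G3|G2=1|0=1 G3=NOT G0=NOT 1=0 -> 1010
Step 2: G0=G1&G3=0&0=0 G1=G2=1 G2=G3|G2=0|1=1 G3=NOT G0=NOT 1=0 -> 0110
Step 3: G0=G1&G3=1&0=0 G1=G2=1 G2=G3|G2=0|1=1 G3=NOT G0=NOT 0=1 -> 0111
Step 4: G0=G1&G3=1&1=1 G1=G2=1 G2=G3|G2=1|1=1 G3=NOT G0=NOT 0=1 -> 1111
Step 5: G0=G1&G3=1&1=1 G1=G2=1 G2=G3|G2=1|1=1 G3=NOT G0=NOT 1=0 -> 1110
Step 6: G0=G1&G3=1&0=0 G1=G2=1 G2=G3|G2=0|1=1 G3=NOT G0=NOT 1=0 -> 0110
Step 7: G0=G1&G3=1&0=0 G1=G2=1 G2=G3|G2=0|1=1 G3=NOT G0=NOT 0=1 -> 0111

0111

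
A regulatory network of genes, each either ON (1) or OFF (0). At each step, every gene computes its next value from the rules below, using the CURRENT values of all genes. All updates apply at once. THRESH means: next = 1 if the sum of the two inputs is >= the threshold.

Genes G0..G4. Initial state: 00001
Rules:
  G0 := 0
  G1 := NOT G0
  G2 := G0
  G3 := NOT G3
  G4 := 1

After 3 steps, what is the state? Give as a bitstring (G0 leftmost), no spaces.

Step 1: G0=0(const) G1=NOT G0=NOT 0=1 G2=G0=0 G3=NOT G3=NOT 0=1 G4=1(const) -> 01011
Step 2: G0=0(const) G1=NOT G0=NOT 0=1 G2=G0=0 G3=NOT G3=NOT 1=0 G4=1(const) -> 01001
Step 3: G0=0(const) G1=NOT G0=NOT 0=1 G2=G0=0 G3=NOT G3=NOT 0=1 G4=1(const) -> 01011

01011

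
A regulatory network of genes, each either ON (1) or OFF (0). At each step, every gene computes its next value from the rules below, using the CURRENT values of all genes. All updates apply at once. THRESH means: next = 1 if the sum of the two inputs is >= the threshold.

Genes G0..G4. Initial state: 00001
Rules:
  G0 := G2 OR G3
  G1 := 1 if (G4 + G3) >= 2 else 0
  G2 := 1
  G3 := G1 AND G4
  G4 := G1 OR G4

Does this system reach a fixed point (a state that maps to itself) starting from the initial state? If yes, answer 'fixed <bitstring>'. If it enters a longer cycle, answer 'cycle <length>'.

Answer: fixed 10101

Derivation:
Step 0: 00001
Step 1: G0=G2|G3=0|0=0 G1=(1+0>=2)=0 G2=1(const) G3=G1&G4=0&1=0 G4=G1|G4=0|1=1 -> 00101
Step 2: G0=G2|G3=1|0=1 G1=(1+0>=2)=0 G2=1(const) G3=G1&G4=0&1=0 G4=G1|G4=0|1=1 -> 10101
Step 3: G0=G2|G3=1|0=1 G1=(1+0>=2)=0 G2=1(const) G3=G1&G4=0&1=0 G4=G1|G4=0|1=1 -> 10101
Fixed point reached at step 2: 10101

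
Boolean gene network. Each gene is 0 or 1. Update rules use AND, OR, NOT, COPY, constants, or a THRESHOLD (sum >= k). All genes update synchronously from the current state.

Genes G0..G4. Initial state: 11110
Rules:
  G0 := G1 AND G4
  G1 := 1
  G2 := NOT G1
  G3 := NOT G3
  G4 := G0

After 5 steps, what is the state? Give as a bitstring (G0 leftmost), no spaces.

Step 1: G0=G1&G4=1&0=0 G1=1(const) G2=NOT G1=NOT 1=0 G3=NOT G3=NOT 1=0 G4=G0=1 -> 01001
Step 2: G0=G1&G4=1&1=1 G1=1(const) G2=NOT G1=NOT 1=0 G3=NOT G3=NOT 0=1 G4=G0=0 -> 11010
Step 3: G0=G1&G4=1&0=0 G1=1(const) G2=NOT G1=NOT 1=0 G3=NOT G3=NOT 1=0 G4=G0=1 -> 01001
Step 4: G0=G1&G4=1&1=1 G1=1(const) G2=NOT G1=NOT 1=0 G3=NOT G3=NOT 0=1 G4=G0=0 -> 11010
Step 5: G0=G1&G4=1&0=0 G1=1(const) G2=NOT G1=NOT 1=0 G3=NOT G3=NOT 1=0 G4=G0=1 -> 01001

01001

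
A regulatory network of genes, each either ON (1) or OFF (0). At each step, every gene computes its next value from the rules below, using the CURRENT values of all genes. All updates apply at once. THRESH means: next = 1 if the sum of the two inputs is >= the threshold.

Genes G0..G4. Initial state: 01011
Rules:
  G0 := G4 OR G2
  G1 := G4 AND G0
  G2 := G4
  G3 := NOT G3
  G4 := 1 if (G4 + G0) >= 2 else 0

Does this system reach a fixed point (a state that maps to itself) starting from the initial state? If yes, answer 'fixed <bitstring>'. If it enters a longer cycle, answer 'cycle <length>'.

Step 0: 01011
Step 1: G0=G4|G2=1|0=1 G1=G4&G0=1&0=0 G2=G4=1 G3=NOT G3=NOT 1=0 G4=(1+0>=2)=0 -> 10100
Step 2: G0=G4|G2=0|1=1 G1=G4&G0=0&1=0 G2=G4=0 G3=NOT G3=NOT 0=1 G4=(0+1>=2)=0 -> 10010
Step 3: G0=G4|G2=0|0=0 G1=G4&G0=0&1=0 G2=G4=0 G3=NOT G3=NOT 1=0 G4=(0+1>=2)=0 -> 00000
Step 4: G0=G4|G2=0|0=0 G1=G4&G0=0&0=0 G2=G4=0 G3=NOT G3=NOT 0=1 G4=(0+0>=2)=0 -> 00010
Step 5: G0=G4|G2=0|0=0 G1=G4&G0=0&0=0 G2=G4=0 G3=NOT G3=NOT 1=0 G4=(0+0>=2)=0 -> 00000
Cycle of length 2 starting at step 3 -> no fixed point

Answer: cycle 2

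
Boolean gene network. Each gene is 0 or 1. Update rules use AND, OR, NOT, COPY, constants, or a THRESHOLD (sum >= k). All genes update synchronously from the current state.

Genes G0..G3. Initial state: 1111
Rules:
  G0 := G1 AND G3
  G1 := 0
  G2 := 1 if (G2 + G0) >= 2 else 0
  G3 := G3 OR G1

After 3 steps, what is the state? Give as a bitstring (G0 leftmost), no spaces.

Step 1: G0=G1&G3=1&1=1 G1=0(const) G2=(1+1>=2)=1 G3=G3|G1=1|1=1 -> 1011
Step 2: G0=G1&G3=0&1=0 G1=0(const) G2=(1+1>=2)=1 G3=G3|G1=1|0=1 -> 0011
Step 3: G0=G1&G3=0&1=0 G1=0(const) G2=(1+0>=2)=0 G3=G3|G1=1|0=1 -> 0001

0001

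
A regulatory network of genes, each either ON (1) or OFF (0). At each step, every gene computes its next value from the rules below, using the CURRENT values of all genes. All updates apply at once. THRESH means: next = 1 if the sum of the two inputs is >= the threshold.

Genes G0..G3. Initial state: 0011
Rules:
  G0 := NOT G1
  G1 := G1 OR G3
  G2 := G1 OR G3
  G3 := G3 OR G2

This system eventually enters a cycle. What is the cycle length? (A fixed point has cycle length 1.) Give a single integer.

Answer: 1

Derivation:
Step 0: 0011
Step 1: G0=NOT G1=NOT 0=1 G1=G1|G3=0|1=1 G2=G1|G3=0|1=1 G3=G3|G2=1|1=1 -> 1111
Step 2: G0=NOT G1=NOT 1=0 G1=G1|G3=1|1=1 G2=G1|G3=1|1=1 G3=G3|G2=1|1=1 -> 0111
Step 3: G0=NOT G1=NOT 1=0 G1=G1|G3=1|1=1 G2=G1|G3=1|1=1 G3=G3|G2=1|1=1 -> 0111
State from step 3 equals state from step 2 -> cycle length 1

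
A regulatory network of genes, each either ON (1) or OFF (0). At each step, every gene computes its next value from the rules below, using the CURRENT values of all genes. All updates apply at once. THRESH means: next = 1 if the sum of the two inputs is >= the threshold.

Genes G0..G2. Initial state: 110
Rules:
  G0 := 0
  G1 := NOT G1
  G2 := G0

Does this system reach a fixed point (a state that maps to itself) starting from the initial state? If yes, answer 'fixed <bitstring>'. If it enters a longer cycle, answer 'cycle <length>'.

Answer: cycle 2

Derivation:
Step 0: 110
Step 1: G0=0(const) G1=NOT G1=NOT 1=0 G2=G0=1 -> 001
Step 2: G0=0(const) G1=NOT G1=NOT 0=1 G2=G0=0 -> 010
Step 3: G0=0(const) G1=NOT G1=NOT 1=0 G2=G0=0 -> 000
Step 4: G0=0(const) G1=NOT G1=NOT 0=1 G2=G0=0 -> 010
Cycle of length 2 starting at step 2 -> no fixed point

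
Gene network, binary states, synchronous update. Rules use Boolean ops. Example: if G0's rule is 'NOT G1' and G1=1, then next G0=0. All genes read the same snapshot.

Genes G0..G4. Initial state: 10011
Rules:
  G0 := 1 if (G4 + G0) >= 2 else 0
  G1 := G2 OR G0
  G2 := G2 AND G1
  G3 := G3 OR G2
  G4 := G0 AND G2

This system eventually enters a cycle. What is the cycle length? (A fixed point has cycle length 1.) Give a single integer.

Step 0: 10011
Step 1: G0=(1+1>=2)=1 G1=G2|G0=0|1=1 G2=G2&G1=0&0=0 G3=G3|G2=1|0=1 G4=G0&G2=1&0=0 -> 11010
Step 2: G0=(0+1>=2)=0 G1=G2|G0=0|1=1 G2=G2&G1=0&1=0 G3=G3|G2=1|0=1 G4=G0&G2=1&0=0 -> 01010
Step 3: G0=(0+0>=2)=0 G1=G2|G0=0|0=0 G2=G2&G1=0&1=0 G3=G3|G2=1|0=1 G4=G0&G2=0&0=0 -> 00010
Step 4: G0=(0+0>=2)=0 G1=G2|G0=0|0=0 G2=G2&G1=0&0=0 G3=G3|G2=1|0=1 G4=G0&G2=0&0=0 -> 00010
State from step 4 equals state from step 3 -> cycle length 1

Answer: 1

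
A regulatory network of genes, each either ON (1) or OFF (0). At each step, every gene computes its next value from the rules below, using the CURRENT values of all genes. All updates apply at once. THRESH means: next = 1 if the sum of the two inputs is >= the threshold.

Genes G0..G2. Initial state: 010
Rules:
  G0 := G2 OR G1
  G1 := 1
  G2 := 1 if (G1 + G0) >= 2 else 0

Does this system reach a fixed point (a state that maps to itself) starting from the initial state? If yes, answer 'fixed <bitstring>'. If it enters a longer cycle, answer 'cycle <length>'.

Step 0: 010
Step 1: G0=G2|G1=0|1=1 G1=1(const) G2=(1+0>=2)=0 -> 110
Step 2: G0=G2|G1=0|1=1 G1=1(const) G2=(1+1>=2)=1 -> 111
Step 3: G0=G2|G1=1|1=1 G1=1(const) G2=(1+1>=2)=1 -> 111
Fixed point reached at step 2: 111

Answer: fixed 111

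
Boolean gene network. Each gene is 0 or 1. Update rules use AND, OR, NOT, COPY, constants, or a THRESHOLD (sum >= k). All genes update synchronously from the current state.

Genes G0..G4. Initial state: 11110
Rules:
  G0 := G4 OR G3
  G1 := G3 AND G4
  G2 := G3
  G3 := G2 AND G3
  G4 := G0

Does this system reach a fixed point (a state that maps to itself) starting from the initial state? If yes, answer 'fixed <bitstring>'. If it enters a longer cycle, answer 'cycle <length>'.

Answer: fixed 11111

Derivation:
Step 0: 11110
Step 1: G0=G4|G3=0|1=1 G1=G3&G4=1&0=0 G2=G3=1 G3=G2&G3=1&1=1 G4=G0=1 -> 10111
Step 2: G0=G4|G3=1|1=1 G1=G3&G4=1&1=1 G2=G3=1 G3=G2&G3=1&1=1 G4=G0=1 -> 11111
Step 3: G0=G4|G3=1|1=1 G1=G3&G4=1&1=1 G2=G3=1 G3=G2&G3=1&1=1 G4=G0=1 -> 11111
Fixed point reached at step 2: 11111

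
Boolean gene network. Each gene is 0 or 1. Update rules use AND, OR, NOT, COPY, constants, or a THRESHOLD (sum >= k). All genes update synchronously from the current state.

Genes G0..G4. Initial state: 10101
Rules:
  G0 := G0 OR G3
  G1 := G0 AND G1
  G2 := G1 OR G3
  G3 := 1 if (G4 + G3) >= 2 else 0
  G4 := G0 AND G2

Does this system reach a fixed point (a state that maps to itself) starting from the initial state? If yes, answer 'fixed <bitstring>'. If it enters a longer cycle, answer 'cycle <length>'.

Answer: fixed 10000

Derivation:
Step 0: 10101
Step 1: G0=G0|G3=1|0=1 G1=G0&G1=1&0=0 G2=G1|G3=0|0=0 G3=(1+0>=2)=0 G4=G0&G2=1&1=1 -> 10001
Step 2: G0=G0|G3=1|0=1 G1=G0&G1=1&0=0 G2=G1|G3=0|0=0 G3=(1+0>=2)=0 G4=G0&G2=1&0=0 -> 10000
Step 3: G0=G0|G3=1|0=1 G1=G0&G1=1&0=0 G2=G1|G3=0|0=0 G3=(0+0>=2)=0 G4=G0&G2=1&0=0 -> 10000
Fixed point reached at step 2: 10000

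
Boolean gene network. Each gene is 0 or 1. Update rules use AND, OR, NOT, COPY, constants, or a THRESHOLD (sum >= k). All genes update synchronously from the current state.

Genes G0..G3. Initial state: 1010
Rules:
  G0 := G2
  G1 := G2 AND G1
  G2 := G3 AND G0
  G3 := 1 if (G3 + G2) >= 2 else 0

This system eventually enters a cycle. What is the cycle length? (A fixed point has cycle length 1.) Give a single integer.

Answer: 1

Derivation:
Step 0: 1010
Step 1: G0=G2=1 G1=G2&G1=1&0=0 G2=G3&G0=0&1=0 G3=(0+1>=2)=0 -> 1000
Step 2: G0=G2=0 G1=G2&G1=0&0=0 G2=G3&G0=0&1=0 G3=(0+0>=2)=0 -> 0000
Step 3: G0=G2=0 G1=G2&G1=0&0=0 G2=G3&G0=0&0=0 G3=(0+0>=2)=0 -> 0000
State from step 3 equals state from step 2 -> cycle length 1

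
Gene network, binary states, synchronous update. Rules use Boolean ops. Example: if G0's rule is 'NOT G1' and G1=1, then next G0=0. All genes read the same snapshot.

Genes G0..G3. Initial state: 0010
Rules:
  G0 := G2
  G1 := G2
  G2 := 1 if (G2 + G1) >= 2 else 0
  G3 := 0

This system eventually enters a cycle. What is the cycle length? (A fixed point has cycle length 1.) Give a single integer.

Step 0: 0010
Step 1: G0=G2=1 G1=G2=1 G2=(1+0>=2)=0 G3=0(const) -> 1100
Step 2: G0=G2=0 G1=G2=0 G2=(0+1>=2)=0 G3=0(const) -> 0000
Step 3: G0=G2=0 G1=G2=0 G2=(0+0>=2)=0 G3=0(const) -> 0000
State from step 3 equals state from step 2 -> cycle length 1

Answer: 1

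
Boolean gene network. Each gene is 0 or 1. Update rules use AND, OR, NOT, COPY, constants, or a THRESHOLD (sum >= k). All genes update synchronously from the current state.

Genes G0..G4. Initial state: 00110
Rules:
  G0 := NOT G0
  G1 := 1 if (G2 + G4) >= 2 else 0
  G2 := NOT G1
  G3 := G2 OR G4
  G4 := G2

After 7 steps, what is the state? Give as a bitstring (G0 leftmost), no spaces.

Step 1: G0=NOT G0=NOT 0=1 G1=(1+0>=2)=0 G2=NOT G1=NOT 0=1 G3=G2|G4=1|0=1 G4=G2=1 -> 10111
Step 2: G0=NOT G0=NOT 1=0 G1=(1+1>=2)=1 G2=NOT G1=NOT 0=1 G3=G2|G4=1|1=1 G4=G2=1 -> 01111
Step 3: G0=NOT G0=NOT 0=1 G1=(1+1>=2)=1 G2=NOT G1=NOT 1=0 G3=G2|G4=1|1=1 G4=G2=1 -> 11011
Step 4: G0=NOT G0=NOT 1=0 G1=(0+1>=2)=0 G2=NOT G1=NOT 1=0 G3=G2|G4=0|1=1 G4=G2=0 -> 00010
Step 5: G0=NOT G0=NOT 0=1 G1=(0+0>=2)=0 G2=NOT G1=NOT 0=1 G3=G2|G4=0|0=0 G4=G2=0 -> 10100
Step 6: G0=NOT G0=NOT 1=0 G1=(1+0>=2)=0 G2=NOT G1=NOT 0=1 G3=G2|G4=1|0=1 G4=G2=1 -> 00111
Step 7: G0=NOT G0=NOT 0=1 G1=(1+1>=2)=1 G2=NOT G1=NOT 0=1 G3=G2|G4=1|1=1 G4=G2=1 -> 11111

11111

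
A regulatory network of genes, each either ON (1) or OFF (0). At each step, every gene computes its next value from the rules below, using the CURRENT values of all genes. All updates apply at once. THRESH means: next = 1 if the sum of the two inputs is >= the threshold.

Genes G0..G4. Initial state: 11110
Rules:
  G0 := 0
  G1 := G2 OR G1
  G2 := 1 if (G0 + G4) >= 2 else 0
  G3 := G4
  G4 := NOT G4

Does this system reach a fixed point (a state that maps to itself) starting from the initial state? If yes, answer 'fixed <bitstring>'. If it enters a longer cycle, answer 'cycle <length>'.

Step 0: 11110
Step 1: G0=0(const) G1=G2|G1=1|1=1 G2=(1+0>=2)=0 G3=G4=0 G4=NOT G4=NOT 0=1 -> 01001
Step 2: G0=0(const) G1=G2|G1=0|1=1 G2=(0+1>=2)=0 G3=G4=1 G4=NOT G4=NOT 1=0 -> 01010
Step 3: G0=0(const) G1=G2|G1=0|1=1 G2=(0+0>=2)=0 G3=G4=0 G4=NOT G4=NOT 0=1 -> 01001
Cycle of length 2 starting at step 1 -> no fixed point

Answer: cycle 2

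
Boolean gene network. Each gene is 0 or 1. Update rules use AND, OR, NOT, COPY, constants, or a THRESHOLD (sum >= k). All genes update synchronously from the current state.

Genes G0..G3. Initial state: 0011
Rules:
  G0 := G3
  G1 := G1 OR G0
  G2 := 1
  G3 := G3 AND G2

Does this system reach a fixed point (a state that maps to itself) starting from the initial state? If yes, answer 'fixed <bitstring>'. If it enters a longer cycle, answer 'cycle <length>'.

Step 0: 0011
Step 1: G0=G3=1 G1=G1|G0=0|0=0 G2=1(const) G3=G3&G2=1&1=1 -> 1011
Step 2: G0=G3=1 G1=G1|G0=0|1=1 G2=1(const) G3=G3&G2=1&1=1 -> 1111
Step 3: G0=G3=1 G1=G1|G0=1|1=1 G2=1(const) G3=G3&G2=1&1=1 -> 1111
Fixed point reached at step 2: 1111

Answer: fixed 1111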